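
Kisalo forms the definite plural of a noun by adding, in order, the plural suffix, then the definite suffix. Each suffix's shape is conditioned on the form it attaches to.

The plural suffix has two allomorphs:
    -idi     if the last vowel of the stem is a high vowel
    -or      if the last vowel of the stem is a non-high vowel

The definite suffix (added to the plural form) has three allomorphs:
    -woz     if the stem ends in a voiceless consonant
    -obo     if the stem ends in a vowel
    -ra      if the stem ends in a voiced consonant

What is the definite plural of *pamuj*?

The last vowel of *pamuj* is /u/, which is a high vowel, so the plural suffix is -idi, giving *pamujidi*.
The final sound of the plural form *pamujidi* is /i/, which is a vowel, so the definite suffix is -obo, giving *pamujidiobo*.

pamujidiobo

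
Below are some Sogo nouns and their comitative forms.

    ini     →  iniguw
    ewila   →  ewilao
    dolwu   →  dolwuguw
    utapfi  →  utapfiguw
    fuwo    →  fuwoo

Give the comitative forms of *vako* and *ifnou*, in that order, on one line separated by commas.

vakoo, ifnouguw

The alternation tracks the last vowel of the stem — -guw when the last vowel of the stem is a high vowel (*ini*, *dolwu*, *utapfi*); -o when the last vowel of the stem is a non-high vowel (*ewila*, *fuwo*).
Since the last vowel of *vako* is /o/ (a non-high vowel), it takes -o, giving *vakoo*.
*ifnou*: last vowel = /u/, a high vowel → -guw → *ifnouguw*.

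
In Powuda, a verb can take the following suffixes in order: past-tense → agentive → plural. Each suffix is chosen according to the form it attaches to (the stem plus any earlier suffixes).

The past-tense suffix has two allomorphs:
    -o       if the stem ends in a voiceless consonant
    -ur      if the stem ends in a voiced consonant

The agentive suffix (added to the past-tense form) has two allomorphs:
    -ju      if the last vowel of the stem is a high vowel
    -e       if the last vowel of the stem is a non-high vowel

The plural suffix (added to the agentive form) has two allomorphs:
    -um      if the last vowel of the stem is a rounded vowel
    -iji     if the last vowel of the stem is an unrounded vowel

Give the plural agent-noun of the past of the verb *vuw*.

vuwurjuum

The final consonant of *vuw* is /w/, which is voiced, so the past-tense suffix is -ur, giving *vuwur*.
Since the last vowel of the past-tense form *vuwur* is /u/ (a high vowel), it takes -ju, giving *vuwurju*.
The last vowel of the agentive form *vuwurju* is /u/, which is a rounded vowel, so the plural suffix is -um, giving *vuwurjuum*.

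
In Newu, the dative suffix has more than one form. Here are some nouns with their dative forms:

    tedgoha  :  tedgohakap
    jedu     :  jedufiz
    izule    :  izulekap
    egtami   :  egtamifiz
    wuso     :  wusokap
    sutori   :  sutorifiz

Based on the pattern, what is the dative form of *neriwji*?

neriwjifiz

The suffix is conditioned by the last vowel: -fiz when the last vowel of the stem is a high vowel (*jedu*, *egtami*, *sutori*); -kap when the last vowel of the stem is a non-high vowel (*tedgoha*, *izule*, *wuso*).
Since the last vowel of *neriwji* is /i/ (a high vowel), it takes -fiz, giving *neriwjifiz*.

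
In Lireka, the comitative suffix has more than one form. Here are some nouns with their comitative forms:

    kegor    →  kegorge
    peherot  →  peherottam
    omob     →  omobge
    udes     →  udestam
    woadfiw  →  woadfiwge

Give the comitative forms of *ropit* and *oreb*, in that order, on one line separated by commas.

ropittam, orebge

The pattern is voicing of the final consonant: -tam when the stem ends in a voiceless consonant (*peherot*, *udes*); -ge when the stem ends in a voiced consonant (*kegor*, *omob*, *woadfiw*).
*ropit*: final consonant = /t/, voiceless → -tam → *ropittam*.
*oreb*: final consonant = /b/, voiced → -ge → *orebge*.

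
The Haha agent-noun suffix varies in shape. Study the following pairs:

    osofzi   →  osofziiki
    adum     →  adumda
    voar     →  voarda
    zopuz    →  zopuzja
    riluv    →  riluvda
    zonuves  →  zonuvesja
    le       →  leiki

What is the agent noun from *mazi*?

The suffix is conditioned by the final sound: -ja when the stem ends in a sibilant (*zopuz*, *zonuves*); -da when the stem ends in a non-sibilant consonant (*adum*, *voar*, *riluv*); -iki when the stem ends in a vowel (*osofzi*, *le*).
*mazi* — final sound /i/ (a vowel) → -iki → *maziiki*.

maziiki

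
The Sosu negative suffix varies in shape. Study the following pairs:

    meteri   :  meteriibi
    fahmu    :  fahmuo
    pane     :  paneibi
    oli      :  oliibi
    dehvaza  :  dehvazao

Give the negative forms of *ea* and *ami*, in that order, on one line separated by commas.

eao, amiibi

The pattern is front/back vowel harmony: -ibi when the last vowel of the stem is a front vowel (*meteri*, *pane*, *oli*); -o when the last vowel of the stem is a back vowel (*fahmu*, *dehvaza*).
Since the last vowel of *ea* is /a/ (a back vowel), it takes -o, giving *eao*.
*ami*: last vowel = /i/, a front vowel → -ibi → *amiibi*.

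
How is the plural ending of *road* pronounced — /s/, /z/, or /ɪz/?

/z/

The stem *road* ends in a voiced non-sibilant sound.
The plural suffix surfaces as /ɪz/ after sibilants, /s/ after other voiceless consonants, and /z/ after other voiced sounds.
So the plural -s on *road* is pronounced /z/.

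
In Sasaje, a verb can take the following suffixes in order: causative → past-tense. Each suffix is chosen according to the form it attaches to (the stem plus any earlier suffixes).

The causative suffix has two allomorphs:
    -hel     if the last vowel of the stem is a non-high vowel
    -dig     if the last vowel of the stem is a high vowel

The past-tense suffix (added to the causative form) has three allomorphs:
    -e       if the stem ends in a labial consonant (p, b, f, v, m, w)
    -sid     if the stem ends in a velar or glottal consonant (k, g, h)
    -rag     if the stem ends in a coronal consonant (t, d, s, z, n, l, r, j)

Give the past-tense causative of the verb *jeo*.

The last vowel of *jeo* is /o/, which is a non-high vowel, so the causative suffix is -hel, giving *jeohel*.
The final consonant of the causative form *jeohel* is /l/, which is coronal, so the past-tense suffix is -rag, giving *jeohelrag*.

jeohelrag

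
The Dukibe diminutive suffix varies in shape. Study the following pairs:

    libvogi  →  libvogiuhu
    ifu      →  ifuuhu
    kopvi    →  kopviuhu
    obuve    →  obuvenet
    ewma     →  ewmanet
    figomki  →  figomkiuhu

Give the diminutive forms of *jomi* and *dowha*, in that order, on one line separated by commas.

The pattern is height harmony: -uhu when the last vowel of the stem is a high vowel (*libvogi*, *ifu*, *kopvi*, *figomki*); -net when the last vowel of the stem is a non-high vowel (*obuve*, *ewma*).
The last vowel of *jomi* is /i/, which is a high vowel, so the suffix is -uhu, giving *jomiuhu*.
Since the last vowel of *dowha* is /a/ (a non-high vowel), it takes -net, giving *dowhanet*.

jomiuhu, dowhanet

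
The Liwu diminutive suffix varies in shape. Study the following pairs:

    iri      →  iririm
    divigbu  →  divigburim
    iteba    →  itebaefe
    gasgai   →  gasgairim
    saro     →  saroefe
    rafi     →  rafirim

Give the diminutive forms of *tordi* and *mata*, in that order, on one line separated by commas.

tordirim, mataefe

The suffix is conditioned by the last vowel: -rim when the last vowel of the stem is a high vowel (*iri*, *divigbu*, *gasgai*, *rafi*); -efe when the last vowel of the stem is a non-high vowel (*iteba*, *saro*).
*tordi*: last vowel = /i/, a high vowel → -rim → *tordirim*.
*mata*: last vowel = /a/, a non-high vowel → -efe → *mataefe*.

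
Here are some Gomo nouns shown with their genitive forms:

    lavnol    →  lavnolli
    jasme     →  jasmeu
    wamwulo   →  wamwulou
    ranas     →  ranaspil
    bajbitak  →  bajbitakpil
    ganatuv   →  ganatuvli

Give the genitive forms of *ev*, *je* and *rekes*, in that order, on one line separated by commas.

evli, jeu, rekespil

Looking at the final sound of each stem: -pil when the stem ends in a voiceless consonant (*ranas*, *bajbitak*); -li when the stem ends in a voiced consonant (*lavnol*, *ganatuv*); -u when the stem ends in a vowel (*jasme*, *wamwulo*).
Since the final sound of *ev* is /v/ (a voiced consonant), it takes -li, giving *evli*.
*je* — final sound /e/ (a vowel) → -u → *jeu*.
Since the final sound of *rekes* is /s/ (a voiceless consonant), it takes -pil, giving *rekespil*.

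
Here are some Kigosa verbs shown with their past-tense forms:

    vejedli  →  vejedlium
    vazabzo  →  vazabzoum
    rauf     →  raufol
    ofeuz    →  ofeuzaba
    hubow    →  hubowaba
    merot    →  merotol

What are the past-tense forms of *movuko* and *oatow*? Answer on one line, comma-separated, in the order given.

The alternation tracks the final sound of the stem — -ol when the stem ends in a voiceless consonant (*rauf*, *merot*); -aba when the stem ends in a voiced consonant (*ofeuz*, *hubow*); -um when the stem ends in a vowel (*vejedli*, *vazabzo*).
*movuko*: final sound = /o/, a vowel → -um → *movukoum*.
Since the final sound of *oatow* is /w/ (a voiced consonant), it takes -aba, giving *oatowaba*.

movukoum, oatowaba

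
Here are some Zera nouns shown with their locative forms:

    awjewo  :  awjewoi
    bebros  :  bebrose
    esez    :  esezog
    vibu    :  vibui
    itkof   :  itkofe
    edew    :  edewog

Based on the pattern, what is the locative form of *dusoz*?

dusozog

The alternation tracks the final sound of the stem — -e when the stem ends in a voiceless consonant (*bebros*, *itkof*); -og when the stem ends in a voiced consonant (*esez*, *edew*); -i when the stem ends in a vowel (*awjewo*, *vibu*).
Since the final sound of *dusoz* is /z/ (a voiced consonant), it takes -og, giving *dusozog*.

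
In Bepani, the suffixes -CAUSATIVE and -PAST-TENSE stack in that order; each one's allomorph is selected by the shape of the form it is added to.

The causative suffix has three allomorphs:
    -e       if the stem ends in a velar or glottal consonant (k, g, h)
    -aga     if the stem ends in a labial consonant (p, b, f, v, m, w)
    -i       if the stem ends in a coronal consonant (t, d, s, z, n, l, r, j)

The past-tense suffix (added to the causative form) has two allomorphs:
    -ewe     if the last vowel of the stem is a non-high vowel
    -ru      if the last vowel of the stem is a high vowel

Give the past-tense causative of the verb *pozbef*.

pozbefagaewe

*pozbef* — final consonant /f/ (labial) → -aga → *pozbefaga*.
The causative form *pozbefaga*: last vowel = /a/, a non-high vowel → -ewe → *pozbefagaewe*.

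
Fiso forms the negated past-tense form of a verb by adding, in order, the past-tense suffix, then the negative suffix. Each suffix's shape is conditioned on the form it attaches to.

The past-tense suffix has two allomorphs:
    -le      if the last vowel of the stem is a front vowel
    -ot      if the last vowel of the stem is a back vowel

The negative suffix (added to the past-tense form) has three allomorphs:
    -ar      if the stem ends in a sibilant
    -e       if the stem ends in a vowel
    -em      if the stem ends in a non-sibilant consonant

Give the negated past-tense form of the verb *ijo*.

The last vowel of *ijo* is /o/, which is a back vowel, so the past-tense suffix is -ot, giving *ijoot*.
The past-tense form *ijoot* — final sound /t/ (a non-sibilant consonant) → -em → *ijootem*.

ijootem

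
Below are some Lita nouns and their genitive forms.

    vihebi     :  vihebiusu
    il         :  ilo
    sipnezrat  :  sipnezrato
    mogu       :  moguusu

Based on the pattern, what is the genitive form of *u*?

uusu

Looking at the final sound of each stem: -o when the stem ends in a consonant (*il*, *sipnezrat*); -usu when the stem ends in a vowel (*vihebi*, *mogu*).
*u* — final sound /u/ (a vowel) → -usu → *uusu*.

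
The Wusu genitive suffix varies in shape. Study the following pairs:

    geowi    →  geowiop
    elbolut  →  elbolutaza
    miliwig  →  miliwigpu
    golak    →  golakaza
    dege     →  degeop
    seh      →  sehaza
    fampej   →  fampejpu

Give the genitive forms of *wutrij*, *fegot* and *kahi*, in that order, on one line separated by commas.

wutrijpu, fegotaza, kahiop

The suffix is conditioned by the final sound: -aza when the stem ends in a voiceless consonant (*elbolut*, *golak*, *seh*); -pu when the stem ends in a voiced consonant (*miliwig*, *fampej*); -op when the stem ends in a vowel (*geowi*, *dege*).
The final sound of *wutrij* is /j/, which is a voiced consonant, so the suffix is -pu, giving *wutrijpu*.
The final sound of *fegot* is /t/, which is a voiceless consonant, so the suffix is -aza, giving *fegotaza*.
*kahi*: final sound = /i/, a vowel → -op → *kahiop*.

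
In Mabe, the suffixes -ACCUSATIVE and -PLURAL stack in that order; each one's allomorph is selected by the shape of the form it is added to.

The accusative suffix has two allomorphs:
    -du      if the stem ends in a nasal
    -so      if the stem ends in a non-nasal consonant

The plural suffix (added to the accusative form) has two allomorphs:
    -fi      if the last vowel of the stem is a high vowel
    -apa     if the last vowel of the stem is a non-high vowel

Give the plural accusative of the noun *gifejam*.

Since the final consonant of *gifejam* is /m/ (a nasal), it takes -du, giving *gifejamdu*.
The accusative form *gifejamdu* — last vowel /u/ (a high vowel) → -fi → *gifejamdufi*.

gifejamdufi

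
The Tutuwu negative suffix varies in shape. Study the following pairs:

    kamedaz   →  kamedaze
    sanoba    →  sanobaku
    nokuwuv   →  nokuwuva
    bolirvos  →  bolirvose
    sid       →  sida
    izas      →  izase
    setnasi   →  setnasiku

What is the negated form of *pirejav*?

pirejava

Looking at the final sound of each stem: -e when the stem ends in a sibilant (*kamedaz*, *bolirvos*, *izas*); -a when the stem ends in a non-sibilant consonant (*nokuwuv*, *sid*); -ku when the stem ends in a vowel (*sanoba*, *setnasi*).
Since the final sound of *pirejav* is /v/ (a non-sibilant consonant), it takes -a, giving *pirejava*.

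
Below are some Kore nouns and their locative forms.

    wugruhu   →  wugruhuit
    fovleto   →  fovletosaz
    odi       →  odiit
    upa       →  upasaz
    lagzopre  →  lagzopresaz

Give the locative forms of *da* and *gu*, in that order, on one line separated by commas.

The pattern is height harmony: -it when the last vowel of the stem is a high vowel (*wugruhu*, *odi*); -saz when the last vowel of the stem is a non-high vowel (*fovleto*, *upa*, *lagzopre*).
*da* — last vowel /a/ (a non-high vowel) → -saz → *dasaz*.
*gu* — last vowel /u/ (a high vowel) → -it → *guit*.

dasaz, guit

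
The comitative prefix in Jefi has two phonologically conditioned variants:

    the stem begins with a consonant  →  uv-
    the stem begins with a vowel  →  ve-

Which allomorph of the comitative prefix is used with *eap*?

ve-

*eap* — first sound /e/ (a vowel) → ve-.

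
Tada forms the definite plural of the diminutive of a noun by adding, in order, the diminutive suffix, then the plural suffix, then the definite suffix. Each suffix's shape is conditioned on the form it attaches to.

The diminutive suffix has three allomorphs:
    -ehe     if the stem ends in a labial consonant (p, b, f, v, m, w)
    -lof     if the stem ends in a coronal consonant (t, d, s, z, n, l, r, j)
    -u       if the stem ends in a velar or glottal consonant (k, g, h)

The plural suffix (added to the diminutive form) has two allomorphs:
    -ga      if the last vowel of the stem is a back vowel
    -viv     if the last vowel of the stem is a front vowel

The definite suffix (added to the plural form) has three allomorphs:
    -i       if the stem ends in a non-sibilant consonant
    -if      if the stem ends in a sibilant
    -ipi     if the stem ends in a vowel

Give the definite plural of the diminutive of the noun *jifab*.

jifabehevivi

Since the final consonant of *jifab* is /b/ (labial), it takes -ehe, giving *jifabehe*.
The last vowel of the diminutive form *jifabehe* is /e/, which is a front vowel, so the plural suffix is -viv, giving *jifabeheviv*.
The final sound of the plural form *jifabeheviv* is /v/, which is a non-sibilant consonant, so the definite suffix is -i, giving *jifabehevivi*.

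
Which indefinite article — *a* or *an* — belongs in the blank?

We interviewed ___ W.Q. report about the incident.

The indefinite article is chosen by the initial *sound* of the following word, not its spelling.
The initialism *W.Q.* is read letter by letter; the first letter, W, is pronounced /ˈdʌbəl.juː/, which begins with a consonant sound.
So the article is *a*: We interviewed a W.Q. report about the incident.

a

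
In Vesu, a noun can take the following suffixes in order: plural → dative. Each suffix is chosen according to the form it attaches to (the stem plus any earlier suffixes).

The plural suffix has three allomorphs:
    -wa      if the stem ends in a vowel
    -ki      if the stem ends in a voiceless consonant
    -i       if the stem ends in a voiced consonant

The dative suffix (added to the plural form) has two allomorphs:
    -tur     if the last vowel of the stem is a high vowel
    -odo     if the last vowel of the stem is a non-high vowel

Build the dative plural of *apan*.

apanitur

Since the final sound of *apan* is /n/ (a voiced consonant), it takes -i, giving *apani*.
The last vowel of the plural form *apani* is /i/, which is a high vowel, so the dative suffix is -tur, giving *apanitur*.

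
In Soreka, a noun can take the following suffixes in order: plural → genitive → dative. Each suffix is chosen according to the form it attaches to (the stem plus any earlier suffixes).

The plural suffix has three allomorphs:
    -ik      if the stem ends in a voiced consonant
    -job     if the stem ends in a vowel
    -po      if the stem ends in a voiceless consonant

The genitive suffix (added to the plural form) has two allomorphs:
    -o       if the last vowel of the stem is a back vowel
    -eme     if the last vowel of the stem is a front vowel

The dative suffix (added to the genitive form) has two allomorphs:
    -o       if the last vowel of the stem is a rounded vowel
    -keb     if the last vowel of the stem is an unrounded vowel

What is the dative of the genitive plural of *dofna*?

dofnajoboo

Since the final sound of *dofna* is /a/ (a vowel), it takes -job, giving *dofnajob*.
The last vowel of the plural form *dofnajob* is /o/, which is a back vowel, so the genitive suffix is -o, giving *dofnajobo*.
The genitive form *dofnajobo*: last vowel = /o/, a rounded vowel → -o → *dofnajoboo*.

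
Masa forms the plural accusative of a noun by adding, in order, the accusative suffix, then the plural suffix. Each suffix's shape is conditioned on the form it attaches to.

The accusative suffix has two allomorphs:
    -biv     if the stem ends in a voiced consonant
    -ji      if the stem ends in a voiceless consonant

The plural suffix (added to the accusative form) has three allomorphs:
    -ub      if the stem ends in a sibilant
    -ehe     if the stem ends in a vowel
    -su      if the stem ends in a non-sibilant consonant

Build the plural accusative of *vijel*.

vijelbivsu

Since the final consonant of *vijel* is /l/ (voiced), it takes -biv, giving *vijelbiv*.
The accusative form *vijelbiv*: final sound = /v/, a non-sibilant consonant → -su → *vijelbivsu*.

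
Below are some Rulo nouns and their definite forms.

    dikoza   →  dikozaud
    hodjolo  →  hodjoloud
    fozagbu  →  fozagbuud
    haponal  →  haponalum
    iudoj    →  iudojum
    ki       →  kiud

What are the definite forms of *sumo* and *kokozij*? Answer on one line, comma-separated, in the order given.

Looking at the final sound of each stem: -um when the stem ends in a consonant (*haponal*, *iudoj*); -ud when the stem ends in a vowel (*dikoza*, *hodjolo*, *fozagbu*, *ki*).
Since the final sound of *sumo* is /o/ (a vowel), it takes -ud, giving *sumoud*.
*kokozij*: final sound = /j/, a consonant → -um → *kokozijum*.

sumoud, kokozijum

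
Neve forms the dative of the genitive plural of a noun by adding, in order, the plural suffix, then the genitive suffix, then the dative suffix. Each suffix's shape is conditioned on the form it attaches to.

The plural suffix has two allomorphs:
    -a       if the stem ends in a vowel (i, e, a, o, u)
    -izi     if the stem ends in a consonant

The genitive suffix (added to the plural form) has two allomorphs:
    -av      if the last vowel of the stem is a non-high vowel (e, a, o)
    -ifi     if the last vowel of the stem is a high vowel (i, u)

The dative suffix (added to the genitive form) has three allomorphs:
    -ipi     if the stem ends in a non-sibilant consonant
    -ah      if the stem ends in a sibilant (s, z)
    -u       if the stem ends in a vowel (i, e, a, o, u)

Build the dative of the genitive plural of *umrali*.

*umrali* — final sound /i/ (a vowel) → -a → *umralia*.
The plural form *umralia* — last vowel /a/ (a non-high vowel) → -av → *umraliaav*.
The genitive form *umraliaav* — final sound /v/ (a non-sibilant consonant) → -ipi → *umraliaavipi*.

umraliaavipi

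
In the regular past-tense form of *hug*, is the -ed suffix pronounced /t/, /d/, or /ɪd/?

The stem *hug* ends in a voiced sound other than /d/.
The -ed suffix is realized as /ɪd/ after /t, d/; as /t/ after other voiceless consonants; and as /d/ after other voiced sounds.
So -ed on *hug* is pronounced /d/.

/d/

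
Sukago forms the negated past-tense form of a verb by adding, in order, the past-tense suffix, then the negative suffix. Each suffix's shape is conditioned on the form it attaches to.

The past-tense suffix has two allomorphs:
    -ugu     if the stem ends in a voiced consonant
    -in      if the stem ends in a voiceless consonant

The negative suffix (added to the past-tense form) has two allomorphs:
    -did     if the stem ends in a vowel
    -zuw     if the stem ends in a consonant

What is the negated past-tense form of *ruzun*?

*ruzun* — final consonant /n/ (voiced) → -ugu → *ruzunugu*.
The past-tense form *ruzunugu* — final sound /u/ (a vowel) → -did → *ruzunugudid*.

ruzunugudid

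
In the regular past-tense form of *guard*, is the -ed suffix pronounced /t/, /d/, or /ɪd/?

/ɪd/

The stem *guard* ends in /t/ or /d/.
The -ed suffix is realized as /ɪd/ after /t, d/; as /t/ after other voiceless consonants; and as /d/ after other voiced sounds.
So -ed on *guard* is pronounced /ɪd/.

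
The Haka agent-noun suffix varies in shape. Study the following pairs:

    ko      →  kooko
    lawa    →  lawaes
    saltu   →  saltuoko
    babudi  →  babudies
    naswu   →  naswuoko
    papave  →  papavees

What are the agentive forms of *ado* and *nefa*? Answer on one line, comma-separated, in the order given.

Looking at the last vowel of each stem: -oko when the last vowel of the stem is a rounded vowel (*ko*, *saltu*, *naswu*); -es when the last vowel of the stem is an unrounded vowel (*lawa*, *babudi*, *papave*).
*ado* — last vowel /o/ (a rounded vowel) → -oko → *adooko*.
Since the last vowel of *nefa* is /a/ (an unrounded vowel), it takes -es, giving *nefaes*.

adooko, nefaes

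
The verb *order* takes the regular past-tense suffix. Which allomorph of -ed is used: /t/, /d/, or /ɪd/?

/d/

The stem *order* ends in a voiced sound other than /d/.
The -ed suffix is realized as /ɪd/ after /t, d/; as /t/ after other voiceless consonants; and as /d/ after other voiced sounds.
So -ed on *order* is pronounced /d/.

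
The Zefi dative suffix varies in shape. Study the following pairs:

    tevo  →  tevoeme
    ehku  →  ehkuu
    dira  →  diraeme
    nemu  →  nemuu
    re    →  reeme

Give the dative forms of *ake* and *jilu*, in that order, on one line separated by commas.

The alternation tracks the last vowel of the stem — -u when the last vowel of the stem is a high vowel (*ehku*, *nemu*); -eme when the last vowel of the stem is a non-high vowel (*tevo*, *dira*, *re*).
*ake* — last vowel /e/ (a non-high vowel) → -eme → *akeeme*.
*jilu* — last vowel /u/ (a high vowel) → -u → *jiluu*.

akeeme, jiluu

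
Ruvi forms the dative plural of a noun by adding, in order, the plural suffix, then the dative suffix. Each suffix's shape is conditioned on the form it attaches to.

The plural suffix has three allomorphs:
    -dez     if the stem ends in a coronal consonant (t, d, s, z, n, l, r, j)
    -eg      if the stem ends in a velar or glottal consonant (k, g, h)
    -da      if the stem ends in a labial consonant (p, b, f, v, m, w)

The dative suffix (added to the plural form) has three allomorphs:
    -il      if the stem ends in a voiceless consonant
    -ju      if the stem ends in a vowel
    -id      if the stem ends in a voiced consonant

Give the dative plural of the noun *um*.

umdaju

The final consonant of *um* is /m/, which is labial, so the plural suffix is -da, giving *umda*.
The plural form *umda* — final sound /a/ (a vowel) → -ju → *umdaju*.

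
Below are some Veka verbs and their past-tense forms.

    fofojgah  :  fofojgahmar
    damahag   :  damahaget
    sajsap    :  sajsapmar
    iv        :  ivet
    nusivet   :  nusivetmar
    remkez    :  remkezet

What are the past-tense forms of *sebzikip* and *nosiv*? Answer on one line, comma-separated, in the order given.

The pattern is voicing of the final consonant: -mar when the stem ends in a voiceless consonant (*fofojgah*, *sajsap*, *nusivet*); -et when the stem ends in a voiced consonant (*damahag*, *iv*, *remkez*).
*sebzikip* — final consonant /p/ (voiceless) → -mar → *sebzikipmar*.
*nosiv*: final consonant = /v/, voiced → -et → *nosivet*.

sebzikipmar, nosivet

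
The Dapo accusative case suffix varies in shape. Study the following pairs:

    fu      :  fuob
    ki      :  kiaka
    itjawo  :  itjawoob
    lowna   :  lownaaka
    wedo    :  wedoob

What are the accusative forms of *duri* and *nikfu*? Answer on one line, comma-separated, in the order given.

duriaka, nikfuob

The suffix is conditioned by the last vowel: -ob when the last vowel of the stem is a rounded vowel (*fu*, *itjawo*, *wedo*); -aka when the last vowel of the stem is an unrounded vowel (*ki*, *lowna*).
*duri*: last vowel = /i/, an unrounded vowel → -aka → *duriaka*.
Since the last vowel of *nikfu* is /u/ (a rounded vowel), it takes -ob, giving *nikfuob*.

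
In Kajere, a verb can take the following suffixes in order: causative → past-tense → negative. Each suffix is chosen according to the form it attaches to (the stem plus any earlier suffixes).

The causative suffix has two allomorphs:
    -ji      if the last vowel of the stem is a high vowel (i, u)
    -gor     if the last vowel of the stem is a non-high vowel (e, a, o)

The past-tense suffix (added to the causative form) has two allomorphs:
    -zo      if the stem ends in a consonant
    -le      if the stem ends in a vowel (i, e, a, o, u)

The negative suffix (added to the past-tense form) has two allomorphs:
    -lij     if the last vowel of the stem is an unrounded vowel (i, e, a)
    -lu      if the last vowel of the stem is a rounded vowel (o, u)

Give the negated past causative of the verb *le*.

*le*: last vowel = /e/, a non-high vowel → -gor → *legor*.
The final sound of the causative form *legor* is /r/, which is a consonant, so the past-tense suffix is -zo, giving *legorzo*.
The last vowel of the past-tense form *legorzo* is /o/, which is a rounded vowel, so the negative suffix is -lu, giving *legorzolu*.

legorzolu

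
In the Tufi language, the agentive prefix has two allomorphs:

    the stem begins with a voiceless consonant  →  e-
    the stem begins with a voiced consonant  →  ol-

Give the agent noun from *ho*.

eho

Since the first consonant of *ho* is /h/ (voiceless), it takes e-, giving *eho*.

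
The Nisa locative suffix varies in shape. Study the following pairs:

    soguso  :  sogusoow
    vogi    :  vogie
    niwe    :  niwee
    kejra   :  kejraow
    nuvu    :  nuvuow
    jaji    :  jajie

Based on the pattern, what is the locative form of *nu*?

The alternation tracks the last vowel of the stem — -e when the last vowel of the stem is a front vowel (*vogi*, *niwe*, *jaji*); -ow when the last vowel of the stem is a back vowel (*soguso*, *kejra*, *nuvu*).
The last vowel of *nu* is /u/, which is a back vowel, so the suffix is -ow, giving *nuow*.

nuow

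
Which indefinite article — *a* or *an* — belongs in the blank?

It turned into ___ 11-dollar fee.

The indefinite article is chosen by the initial *sound* of the following word, not its spelling.
The number *11* is spoken "eleven", beginning with /ɪˈlɛvən/ — a vowel sound.
So the article is *an*: It turned into an 11-dollar fee.

an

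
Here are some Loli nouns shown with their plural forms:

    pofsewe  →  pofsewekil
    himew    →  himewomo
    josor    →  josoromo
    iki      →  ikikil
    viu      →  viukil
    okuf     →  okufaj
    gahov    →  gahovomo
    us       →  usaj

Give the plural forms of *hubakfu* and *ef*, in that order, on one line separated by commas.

hubakfukil, efaj

The suffix is conditioned by the final sound: -aj when the stem ends in a voiceless consonant (*okuf*, *us*); -omo when the stem ends in a voiced consonant (*himew*, *josor*, *gahov*); -kil when the stem ends in a vowel (*pofsewe*, *iki*, *viu*).
*hubakfu* — final sound /u/ (a vowel) → -kil → *hubakfukil*.
The final sound of *ef* is /f/, which is a voiceless consonant, so the suffix is -aj, giving *efaj*.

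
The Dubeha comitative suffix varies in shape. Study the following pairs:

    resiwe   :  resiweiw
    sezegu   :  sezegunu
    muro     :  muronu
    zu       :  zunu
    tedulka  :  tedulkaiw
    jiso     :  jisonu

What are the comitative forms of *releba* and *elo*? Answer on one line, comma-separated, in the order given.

relebaiw, elonu

The pattern is rounding harmony: -nu when the last vowel of the stem is a rounded vowel (*sezegu*, *muro*, *zu*, *jiso*); -iw when the last vowel of the stem is an unrounded vowel (*resiwe*, *tedulka*).
Since the last vowel of *releba* is /a/ (an unrounded vowel), it takes -iw, giving *relebaiw*.
Since the last vowel of *elo* is /o/ (a rounded vowel), it takes -nu, giving *elonu*.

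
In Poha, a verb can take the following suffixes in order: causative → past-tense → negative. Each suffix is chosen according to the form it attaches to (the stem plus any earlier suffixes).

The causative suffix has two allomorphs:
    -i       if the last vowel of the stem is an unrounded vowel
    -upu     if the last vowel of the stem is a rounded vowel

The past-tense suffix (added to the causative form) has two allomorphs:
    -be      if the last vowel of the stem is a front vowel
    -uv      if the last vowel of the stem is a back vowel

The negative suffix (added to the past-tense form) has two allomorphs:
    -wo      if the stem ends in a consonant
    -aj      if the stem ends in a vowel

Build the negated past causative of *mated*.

matedibeaj

*mated* — last vowel /e/ (an unrounded vowel) → -i → *matedi*.
The causative form *matedi*: last vowel = /i/, a front vowel → -be → *matedibe*.
The final sound of the past-tense form *matedibe* is /e/, which is a vowel, so the negative suffix is -aj, giving *matedibeaj*.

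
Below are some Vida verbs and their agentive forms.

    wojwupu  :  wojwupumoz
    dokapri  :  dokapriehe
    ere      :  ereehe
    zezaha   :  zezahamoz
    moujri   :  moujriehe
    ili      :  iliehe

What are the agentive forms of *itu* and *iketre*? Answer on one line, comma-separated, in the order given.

Looking at the last vowel of each stem: -ehe when the last vowel of the stem is a front vowel (*dokapri*, *ere*, *moujri*, *ili*); -moz when the last vowel of the stem is a back vowel (*wojwupu*, *zezaha*).
*itu* — last vowel /u/ (a back vowel) → -moz → *itumoz*.
*iketre*: last vowel = /e/, a front vowel → -ehe → *iketreehe*.

itumoz, iketreehe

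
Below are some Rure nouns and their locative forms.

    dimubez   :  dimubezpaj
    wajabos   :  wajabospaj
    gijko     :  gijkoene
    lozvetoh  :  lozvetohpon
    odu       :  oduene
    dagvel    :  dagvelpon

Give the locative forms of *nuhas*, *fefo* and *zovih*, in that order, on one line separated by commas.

nuhaspaj, fefoene, zovihpon

Looking at the final sound of each stem: -paj when the stem ends in a sibilant (*dimubez*, *wajabos*); -pon when the stem ends in a non-sibilant consonant (*lozvetoh*, *dagvel*); -ene when the stem ends in a vowel (*gijko*, *odu*).
The final sound of *nuhas* is /s/, which is a sibilant, so the suffix is -paj, giving *nuhaspaj*.
*fefo* — final sound /o/ (a vowel) → -ene → *fefoene*.
Since the final sound of *zovih* is /h/ (a non-sibilant consonant), it takes -pon, giving *zovihpon*.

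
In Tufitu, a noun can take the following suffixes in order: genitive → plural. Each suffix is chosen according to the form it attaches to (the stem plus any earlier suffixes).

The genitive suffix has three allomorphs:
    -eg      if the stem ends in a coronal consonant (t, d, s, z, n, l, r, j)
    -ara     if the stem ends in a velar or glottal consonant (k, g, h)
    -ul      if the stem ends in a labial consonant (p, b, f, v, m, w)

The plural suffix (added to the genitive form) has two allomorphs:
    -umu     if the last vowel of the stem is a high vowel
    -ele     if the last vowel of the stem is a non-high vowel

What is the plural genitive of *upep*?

Since the final consonant of *upep* is /p/ (labial), it takes -ul, giving *upepul*.
The last vowel of the genitive form *upepul* is /u/, which is a high vowel, so the plural suffix is -umu, giving *upepulumu*.

upepulumu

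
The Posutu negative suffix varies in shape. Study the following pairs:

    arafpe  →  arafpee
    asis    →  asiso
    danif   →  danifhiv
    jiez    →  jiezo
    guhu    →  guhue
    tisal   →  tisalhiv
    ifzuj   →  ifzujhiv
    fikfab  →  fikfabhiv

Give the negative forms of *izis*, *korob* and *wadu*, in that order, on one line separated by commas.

iziso, korobhiv, wadue

The suffix is conditioned by the final sound: -o when the stem ends in a sibilant (*asis*, *jiez*); -hiv when the stem ends in a non-sibilant consonant (*danif*, *tisal*, *ifzuj*, *fikfab*); -e when the stem ends in a vowel (*arafpe*, *guhu*).
The final sound of *izis* is /s/, which is a sibilant, so the suffix is -o, giving *iziso*.
Since the final sound of *korob* is /b/ (a non-sibilant consonant), it takes -hiv, giving *korobhiv*.
*wadu* — final sound /u/ (a vowel) → -e → *wadue*.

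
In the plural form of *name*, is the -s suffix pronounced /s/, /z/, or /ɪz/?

/z/

The stem *name* ends in a voiced non-sibilant sound.
The plural suffix surfaces as /ɪz/ after sibilants, /s/ after other voiceless consonants, and /z/ after other voiced sounds.
So the plural -s on *name* is pronounced /z/.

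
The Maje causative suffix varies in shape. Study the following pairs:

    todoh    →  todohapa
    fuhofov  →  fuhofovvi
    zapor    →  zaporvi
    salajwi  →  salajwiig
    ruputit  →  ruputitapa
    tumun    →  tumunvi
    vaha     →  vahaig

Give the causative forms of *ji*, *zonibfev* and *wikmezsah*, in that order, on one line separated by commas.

The suffix is conditioned by the final sound: -apa when the stem ends in a voiceless consonant (*todoh*, *ruputit*); -vi when the stem ends in a voiced consonant (*fuhofov*, *zapor*, *tumun*); -ig when the stem ends in a vowel (*salajwi*, *vaha*).
The final sound of *ji* is /i/, which is a vowel, so the suffix is -ig, giving *jiig*.
*zonibfev* — final sound /v/ (a voiced consonant) → -vi → *zonibfevvi*.
*wikmezsah* — final sound /h/ (a voiceless consonant) → -apa → *wikmezsahapa*.

jiig, zonibfevvi, wikmezsahapa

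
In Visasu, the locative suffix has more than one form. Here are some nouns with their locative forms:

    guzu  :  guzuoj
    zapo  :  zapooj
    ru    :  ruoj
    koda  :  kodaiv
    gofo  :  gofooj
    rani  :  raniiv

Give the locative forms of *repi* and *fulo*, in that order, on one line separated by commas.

Looking at the last vowel of each stem: -oj when the last vowel of the stem is a rounded vowel (*guzu*, *zapo*, *ru*, *gofo*); -iv when the last vowel of the stem is an unrounded vowel (*koda*, *rani*).
The last vowel of *repi* is /i/, which is an unrounded vowel, so the suffix is -iv, giving *repiiv*.
*fulo* — last vowel /o/ (a rounded vowel) → -oj → *fulooj*.

repiiv, fulooj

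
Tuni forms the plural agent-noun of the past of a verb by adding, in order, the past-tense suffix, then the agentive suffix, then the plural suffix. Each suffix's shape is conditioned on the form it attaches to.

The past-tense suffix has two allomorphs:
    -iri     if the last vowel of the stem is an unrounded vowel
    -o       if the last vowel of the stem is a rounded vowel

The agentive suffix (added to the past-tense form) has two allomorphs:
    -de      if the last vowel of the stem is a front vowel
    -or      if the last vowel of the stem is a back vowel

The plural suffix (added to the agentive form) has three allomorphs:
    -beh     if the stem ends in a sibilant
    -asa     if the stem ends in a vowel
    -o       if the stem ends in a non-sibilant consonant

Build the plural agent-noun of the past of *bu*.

Since the last vowel of *bu* is /u/ (a rounded vowel), it takes -o, giving *buo*.
The past-tense form *buo*: last vowel = /o/, a back vowel → -or → *buoor*.
The agentive form *buoor* — final sound /r/ (a non-sibilant consonant) → -o → *buooro*.

buooro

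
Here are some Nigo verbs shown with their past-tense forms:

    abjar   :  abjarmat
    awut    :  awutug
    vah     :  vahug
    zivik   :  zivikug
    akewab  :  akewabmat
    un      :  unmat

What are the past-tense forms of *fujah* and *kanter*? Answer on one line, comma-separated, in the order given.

The suffix is conditioned by the final consonant: -ug when the stem ends in a voiceless consonant (*awut*, *vah*, *zivik*); -mat when the stem ends in a voiced consonant (*abjar*, *akewab*, *un*).
*fujah* — final consonant /h/ (voiceless) → -ug → *fujahug*.
*kanter*: final consonant = /r/, voiced → -mat → *kantermat*.

fujahug, kantermat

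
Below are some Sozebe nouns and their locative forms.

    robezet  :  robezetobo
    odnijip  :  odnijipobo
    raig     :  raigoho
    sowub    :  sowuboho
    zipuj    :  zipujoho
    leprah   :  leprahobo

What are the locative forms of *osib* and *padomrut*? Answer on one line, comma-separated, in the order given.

osiboho, padomrutobo

The alternation tracks the final consonant of the stem — -obo when the stem ends in a voiceless consonant (*robezet*, *odnijip*, *leprah*); -oho when the stem ends in a voiced consonant (*raig*, *sowub*, *zipuj*).
Since the final consonant of *osib* is /b/ (voiced), it takes -oho, giving *osiboho*.
*padomrut*: final consonant = /t/, voiceless → -obo → *padomrutobo*.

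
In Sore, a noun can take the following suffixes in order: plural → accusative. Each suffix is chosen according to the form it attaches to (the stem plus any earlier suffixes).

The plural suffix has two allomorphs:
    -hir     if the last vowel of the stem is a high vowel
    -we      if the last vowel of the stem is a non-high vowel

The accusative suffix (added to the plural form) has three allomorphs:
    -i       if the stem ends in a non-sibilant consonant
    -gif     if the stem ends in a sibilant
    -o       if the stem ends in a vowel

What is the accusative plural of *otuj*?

otujhiri

Since the last vowel of *otuj* is /u/ (a high vowel), it takes -hir, giving *otujhir*.
Since the final sound of the plural form *otujhir* is /r/ (a non-sibilant consonant), it takes -i, giving *otujhiri*.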